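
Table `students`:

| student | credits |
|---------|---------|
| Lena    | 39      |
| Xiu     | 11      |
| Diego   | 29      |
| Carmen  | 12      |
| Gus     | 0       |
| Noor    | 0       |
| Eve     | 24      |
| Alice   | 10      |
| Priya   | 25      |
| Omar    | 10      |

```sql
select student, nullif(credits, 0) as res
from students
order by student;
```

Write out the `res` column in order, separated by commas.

student=Alice: credits=10 vs 0: differ → 10
student=Carmen: credits=12 vs 0: differ → 12
student=Diego: credits=29 vs 0: differ → 29
student=Eve: credits=24 vs 0: differ → 24
student=Gus: credits=0 vs 0: equal → NULL
student=Lena: credits=39 vs 0: differ → 39
student=Noor: credits=0 vs 0: equal → NULL
student=Omar: credits=10 vs 0: differ → 10
student=Priya: credits=25 vs 0: differ → 25
student=Xiu: credits=11 vs 0: differ → 11

10, 12, 29, 24, NULL, 39, NULL, 10, 25, 11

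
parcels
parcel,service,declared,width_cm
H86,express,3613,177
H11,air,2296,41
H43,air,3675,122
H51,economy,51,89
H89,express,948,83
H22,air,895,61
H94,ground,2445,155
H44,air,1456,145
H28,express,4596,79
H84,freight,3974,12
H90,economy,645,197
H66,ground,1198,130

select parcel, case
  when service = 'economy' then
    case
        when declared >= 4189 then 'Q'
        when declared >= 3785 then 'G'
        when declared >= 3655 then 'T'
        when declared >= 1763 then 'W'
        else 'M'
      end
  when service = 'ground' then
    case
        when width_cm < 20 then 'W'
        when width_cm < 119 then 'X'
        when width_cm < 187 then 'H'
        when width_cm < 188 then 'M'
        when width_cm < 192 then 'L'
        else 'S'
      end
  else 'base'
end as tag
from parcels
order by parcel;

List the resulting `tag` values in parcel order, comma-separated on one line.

parcel=H11: service='air' → outer ELSE → base
parcel=H22: service='air' → outer ELSE → base
parcel=H28: service='express' → outer ELSE → base
parcel=H43: service='air' → outer ELSE → base
parcel=H44: service='air' → outer ELSE → base
parcel=H51: service='economy' → inner[ELSE] → M
parcel=H66: service='ground' → inner[width_cm < 187] → H
parcel=H84: service='freight' → outer ELSE → base
parcel=H86: service='express' → outer ELSE → base
parcel=H89: service='express' → outer ELSE → base
parcel=H90: service='economy' → inner[ELSE] → M
parcel=H94: service='ground' → inner[width_cm < 187] → H

base, base, base, base, base, M, H, base, base, base, M, H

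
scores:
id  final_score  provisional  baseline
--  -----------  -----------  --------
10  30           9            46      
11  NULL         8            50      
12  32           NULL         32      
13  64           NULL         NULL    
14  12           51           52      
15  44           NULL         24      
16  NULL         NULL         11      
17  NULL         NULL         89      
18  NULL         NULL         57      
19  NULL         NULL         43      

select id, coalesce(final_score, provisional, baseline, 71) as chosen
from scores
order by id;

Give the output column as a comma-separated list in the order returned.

id=10: final_score=30 → 30
id=11: final_score=NULL, provisional=8 → 8
id=12: final_score=32 → 32
id=13: final_score=64 → 64
id=14: final_score=12 → 12
id=15: final_score=44 → 44
id=16: final_score=NULL, provisional=NULL, baseline=11 → 11
id=17: final_score=NULL, provisional=NULL, baseline=89 → 89
id=18: final_score=NULL, provisional=NULL, baseline=57 → 57
id=19: final_score=NULL, provisional=NULL, baseline=43 → 43

30, 8, 32, 64, 12, 44, 11, 89, 57, 43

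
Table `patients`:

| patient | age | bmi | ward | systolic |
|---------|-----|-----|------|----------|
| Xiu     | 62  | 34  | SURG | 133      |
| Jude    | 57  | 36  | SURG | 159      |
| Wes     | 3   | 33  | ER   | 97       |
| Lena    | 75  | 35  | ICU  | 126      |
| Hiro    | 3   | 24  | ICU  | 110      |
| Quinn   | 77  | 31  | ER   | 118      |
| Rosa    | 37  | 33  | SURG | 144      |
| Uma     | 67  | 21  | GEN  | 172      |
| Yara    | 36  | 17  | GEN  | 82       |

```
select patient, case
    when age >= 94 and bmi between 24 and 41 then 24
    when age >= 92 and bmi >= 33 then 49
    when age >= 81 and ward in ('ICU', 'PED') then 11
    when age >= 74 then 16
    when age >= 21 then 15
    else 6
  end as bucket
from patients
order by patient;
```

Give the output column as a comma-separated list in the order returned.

6, 15, 16, 16, 15, 15, 6, 15, 15

patient=Hiro: ELSE → 6
patient=Jude: age >= 21 → 15
patient=Lena: age >= 74 → 16
patient=Quinn: age >= 74 → 16
patient=Rosa: age >= 21 → 15
patient=Uma: age >= 21 → 15
patient=Wes: ELSE → 6
patient=Xiu: age >= 21 → 15
patient=Yara: age >= 21 → 15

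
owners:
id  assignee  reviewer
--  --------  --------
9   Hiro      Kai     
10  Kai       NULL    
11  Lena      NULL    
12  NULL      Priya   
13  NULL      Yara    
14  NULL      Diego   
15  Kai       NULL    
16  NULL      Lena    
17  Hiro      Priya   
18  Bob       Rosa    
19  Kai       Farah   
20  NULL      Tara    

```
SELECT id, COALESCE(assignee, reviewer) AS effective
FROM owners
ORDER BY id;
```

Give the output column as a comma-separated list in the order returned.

Hiro, Kai, Lena, Priya, Yara, Diego, Kai, Lena, Hiro, Bob, Kai, Tara

id=9: assignee=Hiro → Hiro
id=10: assignee=Kai → Kai
id=11: assignee=Lena → Lena
id=12: assignee=NULL, reviewer=Priya → Priya
id=13: assignee=NULL, reviewer=Yara → Yara
id=14: assignee=NULL, reviewer=Diego → Diego
id=15: assignee=Kai → Kai
id=16: assignee=NULL, reviewer=Lena → Lena
id=17: assignee=Hiro → Hiro
id=18: assignee=Bob → Bob
id=19: assignee=Kai → Kai
id=20: assignee=NULL, reviewer=Tara → Tara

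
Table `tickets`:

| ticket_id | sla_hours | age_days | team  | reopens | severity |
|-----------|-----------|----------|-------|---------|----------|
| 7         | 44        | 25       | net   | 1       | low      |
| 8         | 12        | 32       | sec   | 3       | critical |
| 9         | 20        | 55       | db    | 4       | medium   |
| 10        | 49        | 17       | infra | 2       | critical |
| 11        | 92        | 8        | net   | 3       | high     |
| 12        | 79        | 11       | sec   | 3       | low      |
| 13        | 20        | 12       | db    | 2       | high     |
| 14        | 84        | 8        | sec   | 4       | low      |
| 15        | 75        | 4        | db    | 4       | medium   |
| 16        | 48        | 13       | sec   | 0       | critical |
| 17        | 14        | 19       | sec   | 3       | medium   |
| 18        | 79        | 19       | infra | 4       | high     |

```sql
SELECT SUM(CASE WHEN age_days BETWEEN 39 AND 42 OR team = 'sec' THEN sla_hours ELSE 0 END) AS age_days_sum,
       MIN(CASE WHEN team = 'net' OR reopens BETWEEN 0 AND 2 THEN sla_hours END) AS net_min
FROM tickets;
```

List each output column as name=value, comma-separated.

[age_days_sum: age_days BETWEEN 39 AND 42 OR team = 'sec']
ticket_id=7: ✗
ticket_id=8: ✓ → 12
ticket_id=9: ✗
ticket_id=10: ✗
ticket_id=11: ✗
ticket_id=12: ✓ → 79
ticket_id=13: ✗
ticket_id=14: ✓ → 84
ticket_id=15: ✗
ticket_id=16: ✓ → 48
ticket_id=17: ✓ → 14
ticket_id=18: ✗
age_days_sum = 12 + 79 + 84 + 48 + 14 = 237
—
[net_min: team = 'net' OR reopens BETWEEN 0 AND 2]
ticket_id=7: ✓ → 44
ticket_id=8: ✗
ticket_id=9: ✗
ticket_id=10: ✓ → 49
ticket_id=11: ✓ → 92
ticket_id=12: ✗
ticket_id=13: ✓ → 20
ticket_id=14: ✗
ticket_id=15: ✗
ticket_id=16: ✓ → 48
ticket_id=17: ✗
ticket_id=18: ✗
net_min = MIN(44, 49, 92, 20, 48) = 20

age_days_sum=237, net_min=20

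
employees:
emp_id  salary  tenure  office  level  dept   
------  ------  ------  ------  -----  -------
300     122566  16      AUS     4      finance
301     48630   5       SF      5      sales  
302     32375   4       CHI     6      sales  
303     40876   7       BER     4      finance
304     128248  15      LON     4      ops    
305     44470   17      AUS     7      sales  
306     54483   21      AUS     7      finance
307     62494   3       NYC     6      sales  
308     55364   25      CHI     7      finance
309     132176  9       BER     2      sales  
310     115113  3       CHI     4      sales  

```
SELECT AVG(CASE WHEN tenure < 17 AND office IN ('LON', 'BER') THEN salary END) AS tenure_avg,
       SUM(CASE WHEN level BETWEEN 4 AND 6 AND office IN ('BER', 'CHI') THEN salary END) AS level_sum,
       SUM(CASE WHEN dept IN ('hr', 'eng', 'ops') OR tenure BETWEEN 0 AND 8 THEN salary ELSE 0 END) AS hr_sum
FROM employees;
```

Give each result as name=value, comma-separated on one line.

tenure_avg=100433.3333333333, level_sum=188364, hr_sum=427736

[tenure_avg: tenure < 17 AND office IN ('LON', 'BER')]
emp_id=300: ✗
emp_id=301: ✗
emp_id=302: ✗
emp_id=303: ✓ → 40876
emp_id=304: ✓ → 128248
emp_id=305: ✗
emp_id=306: ✗
emp_id=307: ✗
emp_id=308: ✗
emp_id=309: ✓ → 132176
emp_id=310: ✗
tenure_avg = (40876 + 128248 + 132176) / 3 = 100433.3333333333
—
[level_sum: level BETWEEN 4 AND 6 AND office IN ('BER', 'CHI')]
emp_id=300: ✗
emp_id=301: ✗
emp_id=302: ✓ → 32375
emp_id=303: ✓ → 40876
emp_id=304: ✗
emp_id=305: ✗
emp_id=306: ✗
emp_id=307: ✗
emp_id=308: ✗
emp_id=309: ✗
emp_id=310: ✓ → 115113
level_sum = 32375 + 40876 + 115113 = 188364
—
[hr_sum: dept IN ('hr', 'eng', 'ops') OR tenure BETWEEN 0 AND 8]
emp_id=300: ✗
emp_id=301: ✓ → 48630
emp_id=302: ✓ → 32375
emp_id=303: ✓ → 40876
emp_id=304: ✓ → 128248
emp_id=305: ✗
emp_id=306: ✗
emp_id=307: ✓ → 62494
emp_id=308: ✗
emp_id=309: ✗
emp_id=310: ✓ → 115113
hr_sum = 48630 + 32375 + 40876 + 128248 + 62494 + 115113 = 427736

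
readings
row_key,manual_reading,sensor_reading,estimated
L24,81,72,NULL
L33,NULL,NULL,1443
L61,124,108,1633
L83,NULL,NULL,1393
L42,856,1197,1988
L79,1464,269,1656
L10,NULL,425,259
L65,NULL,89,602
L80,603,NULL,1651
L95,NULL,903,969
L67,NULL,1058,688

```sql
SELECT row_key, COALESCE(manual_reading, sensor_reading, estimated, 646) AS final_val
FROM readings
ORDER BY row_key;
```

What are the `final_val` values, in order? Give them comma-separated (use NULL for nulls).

425, 81, 1443, 856, 124, 89, 1058, 1464, 603, 1393, 903

row_key=L10: manual_reading=NULL, sensor_reading=425 → 425
row_key=L24: manual_reading=81 → 81
row_key=L33: manual_reading=NULL, sensor_reading=NULL, estimated=1443 → 1443
row_key=L42: manual_reading=856 → 856
row_key=L61: manual_reading=124 → 124
row_key=L65: manual_reading=NULL, sensor_reading=89 → 89
row_key=L67: manual_reading=NULL, sensor_reading=1058 → 1058
row_key=L79: manual_reading=1464 → 1464
row_key=L80: manual_reading=603 → 603
row_key=L83: manual_reading=NULL, sensor_reading=NULL, estimated=1393 → 1393
row_key=L95: manual_reading=NULL, sensor_reading=903 → 903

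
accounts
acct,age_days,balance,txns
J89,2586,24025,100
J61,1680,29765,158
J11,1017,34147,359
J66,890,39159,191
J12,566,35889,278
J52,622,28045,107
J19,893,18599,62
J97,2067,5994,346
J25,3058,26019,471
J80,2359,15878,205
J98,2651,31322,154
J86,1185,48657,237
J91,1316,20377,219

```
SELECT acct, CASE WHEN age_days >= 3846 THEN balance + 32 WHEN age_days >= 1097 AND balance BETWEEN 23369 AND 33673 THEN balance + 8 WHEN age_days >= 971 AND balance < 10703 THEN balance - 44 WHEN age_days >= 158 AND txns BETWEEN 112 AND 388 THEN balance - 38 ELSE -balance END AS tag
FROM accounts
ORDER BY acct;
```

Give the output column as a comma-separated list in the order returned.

34109, 35851, -18599, 26027, -28045, 29773, 39121, 15840, 48619, 24033, 20339, 5950, 31330

acct=J11: age_days >= 158 AND txns BETWEEN 112 AND 388 → 34109
acct=J12: age_days >= 158 AND txns BETWEEN 112 AND 388 → 35851
acct=J19: ELSE → -18599
acct=J25: age_days >= 1097 AND balance BETWEEN 23369 AND 33673 → 26027
acct=J52: ELSE → -28045
acct=J61: age_days >= 1097 AND balance BETWEEN 23369 AND 33673 → 29773
acct=J66: age_days >= 158 AND txns BETWEEN 112 AND 388 → 39121
acct=J80: age_days >= 158 AND txns BETWEEN 112 AND 388 → 15840
acct=J86: age_days >= 158 AND txns BETWEEN 112 AND 388 → 48619
acct=J89: age_days >= 1097 AND balance BETWEEN 23369 AND 33673 → 24033
acct=J91: age_days >= 158 AND txns BETWEEN 112 AND 388 → 20339
acct=J97: age_days >= 971 AND balance < 10703 → 5950
acct=J98: age_days >= 1097 AND balance BETWEEN 23369 AND 33673 → 31330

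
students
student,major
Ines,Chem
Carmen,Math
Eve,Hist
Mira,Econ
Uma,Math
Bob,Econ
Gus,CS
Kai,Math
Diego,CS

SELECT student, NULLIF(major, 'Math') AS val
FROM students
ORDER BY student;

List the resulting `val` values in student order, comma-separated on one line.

Econ, NULL, CS, Hist, CS, Chem, NULL, Econ, NULL

student=Bob: major=Econ vs Math: differ → Econ
student=Carmen: major=Math vs Math: equal → NULL
student=Diego: major=CS vs Math: differ → CS
student=Eve: major=Hist vs Math: differ → Hist
student=Gus: major=CS vs Math: differ → CS
student=Ines: major=Chem vs Math: differ → Chem
student=Kai: major=Math vs Math: equal → NULL
student=Mira: major=Econ vs Math: differ → Econ
student=Uma: major=Math vs Math: equal → NULL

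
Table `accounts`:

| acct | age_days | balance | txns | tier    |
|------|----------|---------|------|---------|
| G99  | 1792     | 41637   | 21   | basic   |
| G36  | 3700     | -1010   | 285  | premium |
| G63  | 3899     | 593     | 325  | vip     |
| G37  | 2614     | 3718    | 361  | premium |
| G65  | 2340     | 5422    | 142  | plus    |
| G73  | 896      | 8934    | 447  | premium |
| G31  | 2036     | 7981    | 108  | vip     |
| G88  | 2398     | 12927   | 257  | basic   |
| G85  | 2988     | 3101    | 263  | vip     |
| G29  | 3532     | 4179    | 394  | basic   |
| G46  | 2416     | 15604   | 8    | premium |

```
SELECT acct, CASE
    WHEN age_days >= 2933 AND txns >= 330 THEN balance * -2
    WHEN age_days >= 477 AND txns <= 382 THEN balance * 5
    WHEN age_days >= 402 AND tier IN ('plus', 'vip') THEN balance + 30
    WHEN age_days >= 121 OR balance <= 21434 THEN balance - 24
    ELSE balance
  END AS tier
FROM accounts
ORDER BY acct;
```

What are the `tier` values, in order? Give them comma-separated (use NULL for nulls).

acct=G29: age_days >= 2933 AND txns >= 330 → -8358
acct=G31: age_days >= 477 AND txns <= 382 → 39905
acct=G36: age_days >= 477 AND txns <= 382 → -5050
acct=G37: age_days >= 477 AND txns <= 382 → 18590
acct=G46: age_days >= 477 AND txns <= 382 → 78020
acct=G63: age_days >= 477 AND txns <= 382 → 2965
acct=G65: age_days >= 477 AND txns <= 382 → 27110
acct=G73: age_days >= 121 OR balance <= 21434 → 8910
acct=G85: age_days >= 477 AND txns <= 382 → 15505
acct=G88: age_days >= 477 AND txns <= 382 → 64635
acct=G99: age_days >= 477 AND txns <= 382 → 208185

-8358, 39905, -5050, 18590, 78020, 2965, 27110, 8910, 15505, 64635, 208185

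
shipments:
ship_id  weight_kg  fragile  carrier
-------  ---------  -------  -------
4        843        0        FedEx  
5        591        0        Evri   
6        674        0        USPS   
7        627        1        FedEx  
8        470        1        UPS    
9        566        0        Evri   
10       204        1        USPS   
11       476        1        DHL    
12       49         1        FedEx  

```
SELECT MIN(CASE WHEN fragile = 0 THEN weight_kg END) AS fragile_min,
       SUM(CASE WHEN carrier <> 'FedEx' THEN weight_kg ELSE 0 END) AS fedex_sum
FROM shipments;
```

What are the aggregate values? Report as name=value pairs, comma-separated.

[fragile_min: fragile = 0]
ship_id=4: ✓ → 843
ship_id=5: ✓ → 591
ship_id=6: ✓ → 674
ship_id=7: ✗
ship_id=8: ✗
ship_id=9: ✓ → 566
ship_id=10: ✗
ship_id=11: ✗
ship_id=12: ✗
fragile_min = MIN(843, 591, 674, 566) = 566
—
[fedex_sum: carrier <> 'FedEx']
ship_id=4: ✗
ship_id=5: ✓ → 591
ship_id=6: ✓ → 674
ship_id=7: ✗
ship_id=8: ✓ → 470
ship_id=9: ✓ → 566
ship_id=10: ✓ → 204
ship_id=11: ✓ → 476
ship_id=12: ✗
fedex_sum = 591 + 674 + 470 + 566 + 204 + 476 = 2981

fragile_min=566, fedex_sum=2981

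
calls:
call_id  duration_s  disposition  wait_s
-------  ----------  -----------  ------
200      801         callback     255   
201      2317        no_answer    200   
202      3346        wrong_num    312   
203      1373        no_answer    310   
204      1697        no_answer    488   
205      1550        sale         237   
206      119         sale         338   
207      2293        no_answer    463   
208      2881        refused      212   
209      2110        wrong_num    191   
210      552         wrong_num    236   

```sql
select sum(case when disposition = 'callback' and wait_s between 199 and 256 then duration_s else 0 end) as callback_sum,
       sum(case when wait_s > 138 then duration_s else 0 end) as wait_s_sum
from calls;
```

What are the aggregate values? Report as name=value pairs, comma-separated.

[callback_sum: disposition = 'callback' and wait_s between 199 and 256]
call_id=200: ✓ → 801
call_id=201: ✗
call_id=202: ✗
call_id=203: ✗
call_id=204: ✗
call_id=205: ✗
call_id=206: ✗
call_id=207: ✗
call_id=208: ✗
call_id=209: ✗
call_id=210: ✗
callback_sum = 801
—
[wait_s_sum: wait_s > 138]
call_id=200: ✓ → 801
call_id=201: ✓ → 2317
call_id=202: ✓ → 3346
call_id=203: ✓ → 1373
call_id=204: ✓ → 1697
call_id=205: ✓ → 1550
call_id=206: ✓ → 119
call_id=207: ✓ → 2293
call_id=208: ✓ → 2881
call_id=209: ✓ → 2110
call_id=210: ✓ → 552
wait_s_sum = 801 + 2317 + 3346 + 1373 + 1697 + 1550 + 119 + 2293 + 2881 + 2110 + 552 = 19039

callback_sum=801, wait_s_sum=19039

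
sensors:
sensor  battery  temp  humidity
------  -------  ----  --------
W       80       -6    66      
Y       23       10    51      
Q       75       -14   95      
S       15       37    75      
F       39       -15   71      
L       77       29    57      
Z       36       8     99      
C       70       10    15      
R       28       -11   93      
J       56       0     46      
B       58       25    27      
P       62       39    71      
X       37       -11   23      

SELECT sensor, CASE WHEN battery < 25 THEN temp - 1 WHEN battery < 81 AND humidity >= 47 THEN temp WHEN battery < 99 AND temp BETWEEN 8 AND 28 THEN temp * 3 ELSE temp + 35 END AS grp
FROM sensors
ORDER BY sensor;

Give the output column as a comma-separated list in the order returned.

sensor=B: battery < 99 AND temp BETWEEN 8 AND 28 → 75
sensor=C: battery < 99 AND temp BETWEEN 8 AND 28 → 30
sensor=F: battery < 81 AND humidity >= 47 → -15
sensor=J: ELSE → 35
sensor=L: battery < 81 AND humidity >= 47 → 29
sensor=P: battery < 81 AND humidity >= 47 → 39
sensor=Q: battery < 81 AND humidity >= 47 → -14
sensor=R: battery < 81 AND humidity >= 47 → -11
sensor=S: battery < 25 → 36
sensor=W: battery < 81 AND humidity >= 47 → -6
sensor=X: ELSE → 24
sensor=Y: battery < 25 → 9
sensor=Z: battery < 81 AND humidity >= 47 → 8

75, 30, -15, 35, 29, 39, -14, -11, 36, -6, 24, 9, 8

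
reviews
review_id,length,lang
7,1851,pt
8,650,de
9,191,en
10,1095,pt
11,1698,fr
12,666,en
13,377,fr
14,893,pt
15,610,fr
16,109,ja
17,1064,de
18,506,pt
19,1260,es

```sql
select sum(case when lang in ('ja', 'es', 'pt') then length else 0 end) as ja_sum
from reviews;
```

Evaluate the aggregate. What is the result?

5714

review_id=7: ✓ → 1851
review_id=8: ✗
review_id=9: ✗
review_id=10: ✓ → 1095
review_id=11: ✗
review_id=12: ✗
review_id=13: ✗
review_id=14: ✓ → 893
review_id=15: ✗
review_id=16: ✓ → 109
review_id=17: ✗
review_id=18: ✓ → 506
review_id=19: ✓ → 1260
ja_sum = 1851 + 1095 + 893 + 109 + 506 + 1260 = 5714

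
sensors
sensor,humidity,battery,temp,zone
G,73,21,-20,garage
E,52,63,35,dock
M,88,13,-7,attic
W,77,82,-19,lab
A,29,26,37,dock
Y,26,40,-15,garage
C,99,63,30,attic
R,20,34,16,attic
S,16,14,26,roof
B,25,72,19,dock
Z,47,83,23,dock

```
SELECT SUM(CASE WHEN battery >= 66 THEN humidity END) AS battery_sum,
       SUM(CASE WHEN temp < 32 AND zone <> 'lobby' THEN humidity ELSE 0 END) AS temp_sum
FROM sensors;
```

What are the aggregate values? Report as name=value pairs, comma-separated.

[battery_sum: battery >= 66]
sensor=G: ✗
sensor=E: ✗
sensor=M: ✗
sensor=W: ✓ → 77
sensor=A: ✗
sensor=Y: ✗
sensor=C: ✗
sensor=R: ✗
sensor=S: ✗
sensor=B: ✓ → 25
sensor=Z: ✓ → 47
battery_sum = 77 + 25 + 47 = 149
—
[temp_sum: temp < 32 AND zone <> 'lobby']
sensor=G: ✓ → 73
sensor=E: ✗
sensor=M: ✓ → 88
sensor=W: ✓ → 77
sensor=A: ✗
sensor=Y: ✓ → 26
sensor=C: ✓ → 99
sensor=R: ✓ → 20
sensor=S: ✓ → 16
sensor=B: ✓ → 25
sensor=Z: ✓ → 47
temp_sum = 73 + 88 + 77 + 26 + 99 + 20 + 16 + 25 + 47 = 471

battery_sum=149, temp_sum=471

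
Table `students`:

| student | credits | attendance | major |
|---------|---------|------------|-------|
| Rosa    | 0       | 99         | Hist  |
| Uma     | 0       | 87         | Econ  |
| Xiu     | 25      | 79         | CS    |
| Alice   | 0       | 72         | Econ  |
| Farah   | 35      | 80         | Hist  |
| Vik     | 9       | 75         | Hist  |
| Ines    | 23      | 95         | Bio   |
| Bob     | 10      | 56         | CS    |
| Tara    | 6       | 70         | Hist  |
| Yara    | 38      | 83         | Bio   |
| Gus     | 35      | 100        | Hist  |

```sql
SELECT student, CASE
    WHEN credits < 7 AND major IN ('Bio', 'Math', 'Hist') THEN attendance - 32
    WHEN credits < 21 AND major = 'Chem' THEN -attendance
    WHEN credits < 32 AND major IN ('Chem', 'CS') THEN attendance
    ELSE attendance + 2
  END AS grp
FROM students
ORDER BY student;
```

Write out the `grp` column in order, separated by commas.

74, 56, 82, 102, 97, 67, 38, 89, 77, 79, 85

student=Alice: ELSE → 74
student=Bob: credits < 32 AND major IN ('Chem', 'CS') → 56
student=Farah: ELSE → 82
student=Gus: ELSE → 102
student=Ines: ELSE → 97
student=Rosa: credits < 7 AND major IN ('Bio', 'Math', 'Hist') → 67
student=Tara: credits < 7 AND major IN ('Bio', 'Math', 'Hist') → 38
student=Uma: ELSE → 89
student=Vik: ELSE → 77
student=Xiu: credits < 32 AND major IN ('Chem', 'CS') → 79
student=Yara: ELSE → 85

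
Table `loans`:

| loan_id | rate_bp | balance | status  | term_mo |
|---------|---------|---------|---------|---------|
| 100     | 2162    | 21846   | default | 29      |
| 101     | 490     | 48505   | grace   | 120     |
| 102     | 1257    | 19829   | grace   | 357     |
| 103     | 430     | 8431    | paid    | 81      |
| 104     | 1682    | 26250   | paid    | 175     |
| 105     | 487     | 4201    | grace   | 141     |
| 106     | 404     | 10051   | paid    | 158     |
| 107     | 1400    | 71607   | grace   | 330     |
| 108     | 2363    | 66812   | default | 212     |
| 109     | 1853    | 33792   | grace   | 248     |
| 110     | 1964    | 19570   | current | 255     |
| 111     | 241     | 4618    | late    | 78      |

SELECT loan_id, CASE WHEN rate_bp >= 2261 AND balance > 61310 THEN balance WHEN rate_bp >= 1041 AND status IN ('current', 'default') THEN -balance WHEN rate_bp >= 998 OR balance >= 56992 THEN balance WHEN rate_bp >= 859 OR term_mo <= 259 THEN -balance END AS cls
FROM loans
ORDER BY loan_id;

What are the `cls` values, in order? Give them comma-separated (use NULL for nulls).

-21846, -48505, 19829, -8431, 26250, -4201, -10051, 71607, 66812, 33792, -19570, -4618

loan_id=100: rate_bp >= 1041 AND status IN ('current', 'default') → -21846
loan_id=101: rate_bp >= 859 OR term_mo <= 259 → -48505
loan_id=102: rate_bp >= 998 OR balance >= 56992 → 19829
loan_id=103: rate_bp >= 859 OR term_mo <= 259 → -8431
loan_id=104: rate_bp >= 998 OR balance >= 56992 → 26250
loan_id=105: rate_bp >= 859 OR term_mo <= 259 → -4201
loan_id=106: rate_bp >= 859 OR term_mo <= 259 → -10051
loan_id=107: rate_bp >= 998 OR balance >= 56992 → 71607
loan_id=108: rate_bp >= 2261 AND balance > 61310 → 66812
loan_id=109: rate_bp >= 998 OR balance >= 56992 → 33792
loan_id=110: rate_bp >= 1041 AND status IN ('current', 'default') → -19570
loan_id=111: rate_bp >= 859 OR term_mo <= 259 → -4618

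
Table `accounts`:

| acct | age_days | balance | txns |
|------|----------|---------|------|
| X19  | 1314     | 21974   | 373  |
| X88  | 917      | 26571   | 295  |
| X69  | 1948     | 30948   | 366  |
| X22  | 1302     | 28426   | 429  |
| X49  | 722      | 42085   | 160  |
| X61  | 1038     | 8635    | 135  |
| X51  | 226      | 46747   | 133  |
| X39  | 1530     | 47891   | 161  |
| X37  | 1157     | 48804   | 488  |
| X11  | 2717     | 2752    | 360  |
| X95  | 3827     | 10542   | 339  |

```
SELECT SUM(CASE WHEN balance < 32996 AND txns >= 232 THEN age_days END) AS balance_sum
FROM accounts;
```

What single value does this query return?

12025

acct=X19: ✓ → 1314
acct=X88: ✓ → 917
acct=X69: ✓ → 1948
acct=X22: ✓ → 1302
acct=X49: ✗
acct=X61: ✗
acct=X51: ✗
acct=X39: ✗
acct=X37: ✗
acct=X11: ✓ → 2717
acct=X95: ✓ → 3827
balance_sum = 1314 + 917 + 1948 + 1302 + 2717 + 3827 = 12025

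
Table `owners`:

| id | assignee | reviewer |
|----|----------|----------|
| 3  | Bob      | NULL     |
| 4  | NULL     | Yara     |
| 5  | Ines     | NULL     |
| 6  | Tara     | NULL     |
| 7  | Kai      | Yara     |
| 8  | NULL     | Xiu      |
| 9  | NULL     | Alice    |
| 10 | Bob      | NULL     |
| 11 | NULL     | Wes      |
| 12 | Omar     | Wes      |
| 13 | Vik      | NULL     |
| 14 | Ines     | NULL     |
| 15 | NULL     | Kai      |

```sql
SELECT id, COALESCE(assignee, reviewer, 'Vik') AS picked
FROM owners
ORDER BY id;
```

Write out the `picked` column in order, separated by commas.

Bob, Yara, Ines, Tara, Kai, Xiu, Alice, Bob, Wes, Omar, Vik, Ines, Kai

id=3: assignee=Bob → Bob
id=4: assignee=NULL, reviewer=Yara → Yara
id=5: assignee=Ines → Ines
id=6: assignee=Tara → Tara
id=7: assignee=Kai → Kai
id=8: assignee=NULL, reviewer=Xiu → Xiu
id=9: assignee=NULL, reviewer=Alice → Alice
id=10: assignee=Bob → Bob
id=11: assignee=NULL, reviewer=Wes → Wes
id=12: assignee=Omar → Omar
id=13: assignee=Vik → Vik
id=14: assignee=Ines → Ines
id=15: assignee=NULL, reviewer=Kai → Kai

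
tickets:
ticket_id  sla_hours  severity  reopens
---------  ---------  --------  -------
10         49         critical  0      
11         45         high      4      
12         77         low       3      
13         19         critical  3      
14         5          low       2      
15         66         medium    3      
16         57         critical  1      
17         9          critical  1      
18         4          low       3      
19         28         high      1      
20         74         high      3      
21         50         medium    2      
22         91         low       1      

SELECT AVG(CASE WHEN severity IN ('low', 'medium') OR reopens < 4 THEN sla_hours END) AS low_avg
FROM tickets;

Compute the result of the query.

ticket_id=10: ✓ → 49
ticket_id=11: ✗
ticket_id=12: ✓ → 77
ticket_id=13: ✓ → 19
ticket_id=14: ✓ → 5
ticket_id=15: ✓ → 66
ticket_id=16: ✓ → 57
ticket_id=17: ✓ → 9
ticket_id=18: ✓ → 4
ticket_id=19: ✓ → 28
ticket_id=20: ✓ → 74
ticket_id=21: ✓ → 50
ticket_id=22: ✓ → 91
low_avg = (49 + 77 + 19 + 5 + 66 + 57 + 9 + 4 + 28 + 74 + 50 + 91) / 12 = 44.0833333333

44.0833333333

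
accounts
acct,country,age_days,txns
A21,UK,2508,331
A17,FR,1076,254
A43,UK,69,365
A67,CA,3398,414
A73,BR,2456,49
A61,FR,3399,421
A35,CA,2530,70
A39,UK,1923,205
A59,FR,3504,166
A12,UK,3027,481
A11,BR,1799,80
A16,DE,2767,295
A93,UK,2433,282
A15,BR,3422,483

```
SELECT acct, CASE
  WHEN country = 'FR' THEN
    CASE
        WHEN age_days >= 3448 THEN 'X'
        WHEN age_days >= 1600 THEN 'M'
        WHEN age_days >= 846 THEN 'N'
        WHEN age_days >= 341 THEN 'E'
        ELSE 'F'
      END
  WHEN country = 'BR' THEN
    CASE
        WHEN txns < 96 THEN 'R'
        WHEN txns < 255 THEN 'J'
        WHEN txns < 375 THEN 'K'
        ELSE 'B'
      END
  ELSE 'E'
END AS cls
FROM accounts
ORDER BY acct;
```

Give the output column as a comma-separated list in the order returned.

acct=A11: country='BR' → inner[txns < 96] → R
acct=A12: country='UK' → outer ELSE → E
acct=A15: country='BR' → inner[ELSE] → B
acct=A16: country='DE' → outer ELSE → E
acct=A17: country='FR' → inner[age_days >= 846] → N
acct=A21: country='UK' → outer ELSE → E
acct=A35: country='CA' → outer ELSE → E
acct=A39: country='UK' → outer ELSE → E
acct=A43: country='UK' → outer ELSE → E
acct=A59: country='FR' → inner[age_days >= 3448] → X
acct=A61: country='FR' → inner[age_days >= 1600] → M
acct=A67: country='CA' → outer ELSE → E
acct=A73: country='BR' → inner[txns < 96] → R
acct=A93: country='UK' → outer ELSE → E

R, E, B, E, N, E, E, E, E, X, M, E, R, E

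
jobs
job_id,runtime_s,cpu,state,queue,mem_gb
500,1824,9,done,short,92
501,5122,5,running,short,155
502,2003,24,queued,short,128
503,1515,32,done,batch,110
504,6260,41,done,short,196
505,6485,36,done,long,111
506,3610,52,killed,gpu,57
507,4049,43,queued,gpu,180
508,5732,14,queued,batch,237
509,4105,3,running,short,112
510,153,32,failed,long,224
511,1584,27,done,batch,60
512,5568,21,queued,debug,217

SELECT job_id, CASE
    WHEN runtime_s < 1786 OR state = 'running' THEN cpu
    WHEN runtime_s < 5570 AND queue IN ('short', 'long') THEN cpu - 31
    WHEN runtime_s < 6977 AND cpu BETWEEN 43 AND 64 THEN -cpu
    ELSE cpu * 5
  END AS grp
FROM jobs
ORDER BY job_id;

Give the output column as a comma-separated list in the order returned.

-22, 5, -7, 32, 205, 180, -52, -43, 70, 3, 32, 27, 105

job_id=500: runtime_s < 5570 AND queue IN ('short', 'long') → -22
job_id=501: runtime_s < 1786 OR state = 'running' → 5
job_id=502: runtime_s < 5570 AND queue IN ('short', 'long') → -7
job_id=503: runtime_s < 1786 OR state = 'running' → 32
job_id=504: ELSE → 205
job_id=505: ELSE → 180
job_id=506: runtime_s < 6977 AND cpu BETWEEN 43 AND 64 → -52
job_id=507: runtime_s < 6977 AND cpu BETWEEN 43 AND 64 → -43
job_id=508: ELSE → 70
job_id=509: runtime_s < 1786 OR state = 'running' → 3
job_id=510: runtime_s < 1786 OR state = 'running' → 32
job_id=511: runtime_s < 1786 OR state = 'running' → 27
job_id=512: ELSE → 105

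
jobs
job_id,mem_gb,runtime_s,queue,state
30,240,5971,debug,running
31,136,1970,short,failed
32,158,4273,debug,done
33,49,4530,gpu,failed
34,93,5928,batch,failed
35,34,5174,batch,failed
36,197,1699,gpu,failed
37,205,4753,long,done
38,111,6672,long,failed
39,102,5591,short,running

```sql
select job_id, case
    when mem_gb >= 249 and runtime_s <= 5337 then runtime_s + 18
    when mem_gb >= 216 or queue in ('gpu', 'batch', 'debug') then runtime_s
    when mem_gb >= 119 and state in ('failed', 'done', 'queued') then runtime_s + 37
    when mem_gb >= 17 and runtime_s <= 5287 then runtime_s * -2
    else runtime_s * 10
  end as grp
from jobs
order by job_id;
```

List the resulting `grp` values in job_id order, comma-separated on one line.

job_id=30: mem_gb >= 216 or queue in ('gpu', 'batch', 'debug') → 5971
job_id=31: mem_gb >= 119 and state in ('failed', 'done', 'queued') → 2007
job_id=32: mem_gb >= 216 or queue in ('gpu', 'batch', 'debug') → 4273
job_id=33: mem_gb >= 216 or queue in ('gpu', 'batch', 'debug') → 4530
job_id=34: mem_gb >= 216 or queue in ('gpu', 'batch', 'debug') → 5928
job_id=35: mem_gb >= 216 or queue in ('gpu', 'batch', 'debug') → 5174
job_id=36: mem_gb >= 216 or queue in ('gpu', 'batch', 'debug') → 1699
job_id=37: mem_gb >= 119 and state in ('failed', 'done', 'queued') → 4790
job_id=38: ELSE → 66720
job_id=39: ELSE → 55910

5971, 2007, 4273, 4530, 5928, 5174, 1699, 4790, 66720, 55910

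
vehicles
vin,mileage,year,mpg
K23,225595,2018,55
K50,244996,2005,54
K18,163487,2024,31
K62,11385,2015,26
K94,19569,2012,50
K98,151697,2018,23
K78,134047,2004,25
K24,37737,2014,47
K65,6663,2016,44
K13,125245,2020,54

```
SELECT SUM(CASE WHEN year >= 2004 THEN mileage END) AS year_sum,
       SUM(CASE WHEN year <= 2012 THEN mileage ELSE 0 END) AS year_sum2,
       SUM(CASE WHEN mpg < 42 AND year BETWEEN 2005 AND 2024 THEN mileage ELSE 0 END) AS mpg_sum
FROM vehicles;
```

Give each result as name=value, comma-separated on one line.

year_sum=1120421, year_sum2=398612, mpg_sum=326569

[year_sum: year >= 2004]
vin=K23: ✓ → 225595
vin=K50: ✓ → 244996
vin=K18: ✓ → 163487
vin=K62: ✓ → 11385
vin=K94: ✓ → 19569
vin=K98: ✓ → 151697
vin=K78: ✓ → 134047
vin=K24: ✓ → 37737
vin=K65: ✓ → 6663
vin=K13: ✓ → 125245
year_sum = 225595 + 244996 + 163487 + 11385 + 19569 + 151697 + 134047 + 37737 + 6663 + 125245 = 1120421
—
[year_sum2: year <= 2012]
vin=K23: ✗
vin=K50: ✓ → 244996
vin=K18: ✗
vin=K62: ✗
vin=K94: ✓ → 19569
vin=K98: ✗
vin=K78: ✓ → 134047
vin=K24: ✗
vin=K65: ✗
vin=K13: ✗
year_sum2 = 244996 + 19569 + 134047 = 398612
—
[mpg_sum: mpg < 42 AND year BETWEEN 2005 AND 2024]
vin=K23: ✗
vin=K50: ✗
vin=K18: ✓ → 163487
vin=K62: ✓ → 11385
vin=K94: ✗
vin=K98: ✓ → 151697
vin=K78: ✗
vin=K24: ✗
vin=K65: ✗
vin=K13: ✗
mpg_sum = 163487 + 11385 + 151697 = 326569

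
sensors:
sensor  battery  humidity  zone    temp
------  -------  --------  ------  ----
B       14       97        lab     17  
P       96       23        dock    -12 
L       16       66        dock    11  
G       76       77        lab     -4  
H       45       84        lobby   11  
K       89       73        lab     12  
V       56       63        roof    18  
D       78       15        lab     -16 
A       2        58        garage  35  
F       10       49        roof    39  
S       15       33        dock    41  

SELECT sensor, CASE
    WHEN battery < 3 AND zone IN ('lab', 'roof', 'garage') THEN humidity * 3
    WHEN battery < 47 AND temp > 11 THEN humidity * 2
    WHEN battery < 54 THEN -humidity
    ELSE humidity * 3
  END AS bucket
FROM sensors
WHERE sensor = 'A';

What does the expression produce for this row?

sensor = A: battery=2, humidity=58, zone=garage, temp=35.
battery < 3 AND zone IN ('lab', 'roof', 'garage') → true → 174

174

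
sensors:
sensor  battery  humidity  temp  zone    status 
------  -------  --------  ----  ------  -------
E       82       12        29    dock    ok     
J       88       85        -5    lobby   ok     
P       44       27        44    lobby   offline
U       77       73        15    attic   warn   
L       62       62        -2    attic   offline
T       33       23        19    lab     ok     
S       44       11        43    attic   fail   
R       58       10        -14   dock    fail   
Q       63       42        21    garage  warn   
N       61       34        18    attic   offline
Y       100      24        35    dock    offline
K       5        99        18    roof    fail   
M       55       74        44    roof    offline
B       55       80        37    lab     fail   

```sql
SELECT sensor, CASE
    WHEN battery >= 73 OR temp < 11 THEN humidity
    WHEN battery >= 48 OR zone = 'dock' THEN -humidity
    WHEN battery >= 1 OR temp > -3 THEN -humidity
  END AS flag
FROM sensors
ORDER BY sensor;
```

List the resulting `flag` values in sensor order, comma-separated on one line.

-80, 12, 85, -99, 62, -74, -34, -27, -42, 10, -11, -23, 73, 24

sensor=B: battery >= 48 OR zone = 'dock' → -80
sensor=E: battery >= 73 OR temp < 11 → 12
sensor=J: battery >= 73 OR temp < 11 → 85
sensor=K: battery >= 1 OR temp > -3 → -99
sensor=L: battery >= 73 OR temp < 11 → 62
sensor=M: battery >= 48 OR zone = 'dock' → -74
sensor=N: battery >= 48 OR zone = 'dock' → -34
sensor=P: battery >= 1 OR temp > -3 → -27
sensor=Q: battery >= 48 OR zone = 'dock' → -42
sensor=R: battery >= 73 OR temp < 11 → 10
sensor=S: battery >= 1 OR temp > -3 → -11
sensor=T: battery >= 1 OR temp > -3 → -23
sensor=U: battery >= 73 OR temp < 11 → 73
sensor=Y: battery >= 73 OR temp < 11 → 24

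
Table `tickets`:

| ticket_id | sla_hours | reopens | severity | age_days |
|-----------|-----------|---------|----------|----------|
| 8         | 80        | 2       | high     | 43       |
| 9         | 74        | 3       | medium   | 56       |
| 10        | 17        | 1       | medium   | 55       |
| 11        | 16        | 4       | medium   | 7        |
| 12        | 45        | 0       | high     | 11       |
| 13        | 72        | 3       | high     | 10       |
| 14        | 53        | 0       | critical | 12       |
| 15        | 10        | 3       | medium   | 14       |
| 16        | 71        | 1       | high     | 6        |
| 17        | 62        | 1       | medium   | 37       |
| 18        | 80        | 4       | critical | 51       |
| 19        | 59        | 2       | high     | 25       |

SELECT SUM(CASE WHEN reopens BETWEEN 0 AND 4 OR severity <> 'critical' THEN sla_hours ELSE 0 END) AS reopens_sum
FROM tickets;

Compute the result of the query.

639

ticket_id=8: ✓ → 80
ticket_id=9: ✓ → 74
ticket_id=10: ✓ → 17
ticket_id=11: ✓ → 16
ticket_id=12: ✓ → 45
ticket_id=13: ✓ → 72
ticket_id=14: ✓ → 53
ticket_id=15: ✓ → 10
ticket_id=16: ✓ → 71
ticket_id=17: ✓ → 62
ticket_id=18: ✓ → 80
ticket_id=19: ✓ → 59
reopens_sum = 80 + 74 + 17 + 16 + 45 + 72 + 53 + 10 + 71 + 62 + 80 + 59 = 639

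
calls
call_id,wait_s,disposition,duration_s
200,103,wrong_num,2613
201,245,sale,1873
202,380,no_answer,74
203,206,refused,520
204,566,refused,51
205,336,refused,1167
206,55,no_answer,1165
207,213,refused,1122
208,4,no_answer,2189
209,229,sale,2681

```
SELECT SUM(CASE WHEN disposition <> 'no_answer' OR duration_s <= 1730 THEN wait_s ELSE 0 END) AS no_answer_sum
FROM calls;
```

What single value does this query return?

call_id=200: ✓ → 103
call_id=201: ✓ → 245
call_id=202: ✓ → 380
call_id=203: ✓ → 206
call_id=204: ✓ → 566
call_id=205: ✓ → 336
call_id=206: ✓ → 55
call_id=207: ✓ → 213
call_id=208: ✗
call_id=209: ✓ → 229
no_answer_sum = 103 + 245 + 380 + 206 + 566 + 336 + 55 + 213 + 229 = 2333

2333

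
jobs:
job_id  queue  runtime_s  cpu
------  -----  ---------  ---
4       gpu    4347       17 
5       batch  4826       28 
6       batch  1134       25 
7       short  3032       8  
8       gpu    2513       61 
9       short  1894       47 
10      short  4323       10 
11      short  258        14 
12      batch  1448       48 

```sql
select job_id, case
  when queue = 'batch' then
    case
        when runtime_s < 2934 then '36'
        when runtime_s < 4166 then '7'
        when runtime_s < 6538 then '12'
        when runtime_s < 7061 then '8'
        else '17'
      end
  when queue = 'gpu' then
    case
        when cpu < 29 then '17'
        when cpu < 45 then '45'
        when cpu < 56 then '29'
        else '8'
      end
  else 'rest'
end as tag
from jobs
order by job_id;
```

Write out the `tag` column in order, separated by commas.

17, 12, 36, rest, 8, rest, rest, rest, 36

job_id=4: queue='gpu' → inner[cpu < 29] → 17
job_id=5: queue='batch' → inner[runtime_s < 6538] → 12
job_id=6: queue='batch' → inner[runtime_s < 2934] → 36
job_id=7: queue='short' → outer ELSE → rest
job_id=8: queue='gpu' → inner[ELSE] → 8
job_id=9: queue='short' → outer ELSE → rest
job_id=10: queue='short' → outer ELSE → rest
job_id=11: queue='short' → outer ELSE → rest
job_id=12: queue='batch' → inner[runtime_s < 2934] → 36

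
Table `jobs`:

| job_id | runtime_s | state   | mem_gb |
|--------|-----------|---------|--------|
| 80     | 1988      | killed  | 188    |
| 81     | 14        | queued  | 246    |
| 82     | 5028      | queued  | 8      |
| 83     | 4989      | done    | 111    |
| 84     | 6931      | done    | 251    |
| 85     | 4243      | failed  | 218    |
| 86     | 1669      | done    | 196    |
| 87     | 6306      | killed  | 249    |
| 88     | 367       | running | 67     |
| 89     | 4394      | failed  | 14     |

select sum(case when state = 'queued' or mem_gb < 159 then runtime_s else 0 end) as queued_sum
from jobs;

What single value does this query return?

job_id=80: ✗
job_id=81: ✓ → 14
job_id=82: ✓ → 5028
job_id=83: ✓ → 4989
job_id=84: ✗
job_id=85: ✗
job_id=86: ✗
job_id=87: ✗
job_id=88: ✓ → 367
job_id=89: ✓ → 4394
queued_sum = 14 + 5028 + 4989 + 367 + 4394 = 14792

14792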